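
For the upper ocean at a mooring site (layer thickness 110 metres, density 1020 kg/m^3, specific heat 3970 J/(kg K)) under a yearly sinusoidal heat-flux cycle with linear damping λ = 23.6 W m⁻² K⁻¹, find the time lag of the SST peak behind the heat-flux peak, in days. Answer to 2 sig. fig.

Areal heat capacity C = ρ c_p D = 1020 × 3970 × 110 = 4.45×10^8 J/(m^2 K).
ω = 2π / 3.15×10^7 s = 1.99×10^-7 s⁻¹.
Phase lag φ = arctan(Cω/λ) = arctan(88.7/23.6) = 1.31 rad.
Time lag = φ / ω = 1.31 / 1.99×10^-7 = 6.58×10^6 s = 76.2 days.

76 days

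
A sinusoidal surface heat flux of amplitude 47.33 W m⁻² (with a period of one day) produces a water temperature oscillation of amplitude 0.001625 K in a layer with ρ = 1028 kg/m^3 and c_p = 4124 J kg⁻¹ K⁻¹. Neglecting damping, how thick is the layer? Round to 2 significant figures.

94 m

ω = 2π / 86400 s = 7.27×10^-5 s⁻¹.
Required C = F₀ / (A ω) = 47.33 / (0.001625 × 7.27×10^-5) = 4.01×10^8 J/(m²·K).
D = C / (ρ c_p) = 4.01×10^8 / (1028 × 4124) = 94.5 m.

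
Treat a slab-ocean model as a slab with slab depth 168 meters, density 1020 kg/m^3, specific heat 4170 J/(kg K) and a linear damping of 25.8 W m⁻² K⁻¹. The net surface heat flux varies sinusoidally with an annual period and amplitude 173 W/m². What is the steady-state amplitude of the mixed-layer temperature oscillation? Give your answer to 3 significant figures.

1.20 K

Areal heat capacity C = ρ c_p D = 1020 × 4170 × 168 = 7.15×10^8 J m⁻² K⁻¹.
Angular frequency ω = 2π / T = 2π / 3.15×10^7 s = 1.99×10^-7 s⁻¹.
√((Cω)² + λ²) = √((142)² + 25.8²) = 145 W/(m²·K).
Amplitude A = F₀ / √((Cω)²+λ²) = 173 / 145 = 1.20 K.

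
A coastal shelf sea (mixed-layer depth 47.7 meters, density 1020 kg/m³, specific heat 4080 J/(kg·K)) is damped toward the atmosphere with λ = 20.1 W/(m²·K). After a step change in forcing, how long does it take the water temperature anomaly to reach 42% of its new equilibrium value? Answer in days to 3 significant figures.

Areal heat capacity C = ρ c_p D = 1020 × 4080 × 47.7 = 1.99×10^8 J m⁻² K⁻¹.
τ = C / λ = 1.99×10^8 / 20.1 = 9.88×10^6 s.
Fraction reached: 1 − e^(−t/τ) = 0.42 ⇒ t = −τ ln(1 − 0.42) = τ × 0.545.
t = 5.38×10^6 s = 62.3 days.

62.3 days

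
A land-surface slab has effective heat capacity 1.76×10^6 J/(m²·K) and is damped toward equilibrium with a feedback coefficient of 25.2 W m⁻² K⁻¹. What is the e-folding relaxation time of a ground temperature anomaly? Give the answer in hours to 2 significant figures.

19 hours

Areal heat capacity C = 1.76×10^6 J/(m²·K) (given).
Relaxation time τ = C / λ = 1.76×10^6 / 25.2 = 69800 s.
In hours: 69800 s / (3600 s/hour) = 19.4 hours.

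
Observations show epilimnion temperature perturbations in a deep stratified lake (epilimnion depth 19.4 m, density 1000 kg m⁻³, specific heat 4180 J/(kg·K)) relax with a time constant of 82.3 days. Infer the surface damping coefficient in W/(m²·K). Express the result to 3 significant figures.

11.4

Areal heat capacity C = ρ c_p D = 1000 × 4180 × 19.4 = 8.11×10^7 J m⁻² K⁻¹.
τ = 82.3 days = 7.11×10^6 s.
λ = C / τ = 8.11×10^7 / 7.11×10^6 = 11.4 W/(m²·K).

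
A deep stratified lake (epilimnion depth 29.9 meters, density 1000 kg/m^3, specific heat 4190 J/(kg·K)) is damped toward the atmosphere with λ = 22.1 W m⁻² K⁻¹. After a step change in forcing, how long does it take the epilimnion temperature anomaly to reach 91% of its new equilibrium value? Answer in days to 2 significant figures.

Areal heat capacity C = ρ c_p D = 1000 × 4190 × 29.9 = 1.25×10^8 J/(m^2 K).
τ = C / λ = 1.25×10^8 / 22.1 = 5.67×10^6 s.
Fraction reached: 1 − e^(−t/τ) = 0.91 ⇒ t = −τ ln(1 − 0.91) = τ × 2.41.
t = 1.37×10^7 s = 158 days.

160 days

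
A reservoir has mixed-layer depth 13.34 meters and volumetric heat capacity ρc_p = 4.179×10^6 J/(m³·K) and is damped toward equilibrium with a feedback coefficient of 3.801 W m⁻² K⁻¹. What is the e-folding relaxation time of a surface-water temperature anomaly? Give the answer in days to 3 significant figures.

Areal heat capacity C = ρc_p × D = 4.179×10^6 × 13.34 = 5.57×10^7 J/(m^2 K).
Relaxation time τ = C / λ = 5.57×10^7 / 3.801 = 1.47×10^7 s.
In days: 1.47×10^7 s / (86400 s/day) = 170 days.

170 days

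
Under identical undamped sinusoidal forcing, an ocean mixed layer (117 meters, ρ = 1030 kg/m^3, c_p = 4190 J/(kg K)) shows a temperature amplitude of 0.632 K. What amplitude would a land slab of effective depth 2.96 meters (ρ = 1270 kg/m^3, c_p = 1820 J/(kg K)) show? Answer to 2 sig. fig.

C_ocean = 5.05×10^8 J/(m²·K); C_land = 6.84×10^6 J/(m²·K).
A ∝ 1/C ⇒ A_land = A_ocean × C_ocean/C_land = 0.632 × 73.8 = 46.6 K.

47 K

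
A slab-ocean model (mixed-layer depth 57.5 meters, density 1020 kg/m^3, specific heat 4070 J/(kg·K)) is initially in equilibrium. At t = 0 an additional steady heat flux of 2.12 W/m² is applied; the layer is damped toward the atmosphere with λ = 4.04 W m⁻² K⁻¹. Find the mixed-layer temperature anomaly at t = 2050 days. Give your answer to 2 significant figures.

0.50 K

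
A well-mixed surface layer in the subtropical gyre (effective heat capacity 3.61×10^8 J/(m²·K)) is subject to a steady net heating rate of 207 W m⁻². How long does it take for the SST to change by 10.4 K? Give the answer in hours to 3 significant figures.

Areal heat capacity C = 3.61×10^8 J/(m²·K) (given).
Time required: Δt = C ΔT / F = 3.61×10^8 × 10.4 / 207 = 1.81×10^7 s.
In hours: 1.81×10^7 s / (3600 s/hour) = 5040 hours.

5040 hours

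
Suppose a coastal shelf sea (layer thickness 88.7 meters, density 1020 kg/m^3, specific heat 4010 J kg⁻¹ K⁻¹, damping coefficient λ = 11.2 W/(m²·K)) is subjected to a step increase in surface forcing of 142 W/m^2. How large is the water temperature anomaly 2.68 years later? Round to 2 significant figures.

12 K

Areal heat capacity C = ρ c_p D = 1020 × 4010 × 88.7 = 3.63×10^8 J m⁻² K⁻¹.
τ = C / λ = 3.63×10^8 / 11.2 = 3.24×10^7 s.
Equilibrium anomaly ΔT_eq = F / λ = 142 / 11.2 = 12.7 K.
t = 2.68 years = 8.46×10^7 s, so t/τ = 2.61.
ΔT(t) = ΔT_eq (1 − e^(−t/τ)) = 12.7 × (1 − e^−2.61) = 11.7 K.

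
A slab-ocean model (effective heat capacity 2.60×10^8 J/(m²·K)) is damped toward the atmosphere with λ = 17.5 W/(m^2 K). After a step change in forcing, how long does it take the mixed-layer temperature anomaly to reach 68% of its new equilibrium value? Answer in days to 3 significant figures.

196 days

Areal heat capacity C = 2.60×10^8 J/(m²·K) (given).
τ = C / λ = 2.60×10^8 / 17.5 = 1.49×10^7 s.
Fraction reached: 1 − e^(−t/τ) = 0.68 ⇒ t = −τ ln(1 − 0.68) = τ × 1.14.
t = 1.69×10^7 s = 196 days.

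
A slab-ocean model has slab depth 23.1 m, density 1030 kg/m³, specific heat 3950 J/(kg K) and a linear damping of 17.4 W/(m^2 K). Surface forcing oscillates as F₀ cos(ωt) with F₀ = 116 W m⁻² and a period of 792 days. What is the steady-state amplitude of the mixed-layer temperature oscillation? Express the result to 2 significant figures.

6.0 K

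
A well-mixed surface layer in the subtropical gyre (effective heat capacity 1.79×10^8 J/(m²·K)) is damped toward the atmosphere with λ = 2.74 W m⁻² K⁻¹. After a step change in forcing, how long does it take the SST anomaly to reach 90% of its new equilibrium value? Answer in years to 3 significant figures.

4.77 years

Areal heat capacity C = 1.79×10^8 J/(m²·K) (given).
τ = C / λ = 1.79×10^8 / 2.74 = 6.53×10^7 s.
Fraction reached: 1 − e^(−t/τ) = 0.90 ⇒ t = −τ ln(1 − 0.90) = τ × 2.30.
t = 1.50×10^8 s = 4.77 years.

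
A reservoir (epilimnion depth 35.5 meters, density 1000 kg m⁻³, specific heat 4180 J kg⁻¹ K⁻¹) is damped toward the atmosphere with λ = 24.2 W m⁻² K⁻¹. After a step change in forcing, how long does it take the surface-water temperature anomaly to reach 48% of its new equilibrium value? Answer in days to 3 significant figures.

46.4 days

Areal heat capacity C = ρ c_p D = 1000 × 4180 × 35.5 = 1.48×10^8 J m⁻² K⁻¹.
τ = C / λ = 1.48×10^8 / 24.2 = 6.13×10^6 s.
Fraction reached: 1 − e^(−t/τ) = 0.48 ⇒ t = −τ ln(1 − 0.48) = τ × 0.654.
t = 4.01×10^6 s = 46.4 days.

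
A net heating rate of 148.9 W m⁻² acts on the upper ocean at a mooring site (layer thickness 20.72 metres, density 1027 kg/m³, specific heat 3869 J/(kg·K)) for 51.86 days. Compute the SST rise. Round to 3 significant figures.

Areal heat capacity C = ρ c_p D = 1027 × 3869 × 20.72 = 8.23×10^7 J/(m^2 K).
Net heat input Q = F Δt = 148.9 × (51.86 days × 86400 s/day) = 6.67×10^8 J/m².
ΔT = Q / C = 6.67×10^8 / 8.23×10^7 = 8.10 K.

8.10 K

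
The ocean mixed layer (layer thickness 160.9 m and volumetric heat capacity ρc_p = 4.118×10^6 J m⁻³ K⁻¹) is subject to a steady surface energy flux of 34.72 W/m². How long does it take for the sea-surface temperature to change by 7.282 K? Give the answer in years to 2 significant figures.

Areal heat capacity C = ρc_p × D = 4.118×10^6 × 160.9 = 6.63×10^8 J m⁻² K⁻¹.
Time required: Δt = C ΔT / F = 6.63×10^8 × 7.282 / 34.72 = 1.39×10^8 s.
In years: 1.39×10^8 s / (3.156×10^7 s/year) = 4.40 years.

4.4 years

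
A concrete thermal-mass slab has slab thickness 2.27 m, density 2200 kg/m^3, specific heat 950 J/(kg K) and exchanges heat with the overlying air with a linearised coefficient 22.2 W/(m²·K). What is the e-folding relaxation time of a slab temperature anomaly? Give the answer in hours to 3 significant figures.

Areal heat capacity C = ρ c_p D = 2200 × 950 × 2.27 = 4.74×10^6 J/(m²·K).
Relaxation time τ = C / λ = 4.74×10^6 / 22.2 = 2.14×10^5 s.
In hours: 2.14×10^5 s / (3600 s/hour) = 59.4 hours.

59.4 hours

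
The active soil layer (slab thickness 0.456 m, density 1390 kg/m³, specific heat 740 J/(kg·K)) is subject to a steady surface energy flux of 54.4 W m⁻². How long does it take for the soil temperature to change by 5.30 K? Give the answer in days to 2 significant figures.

0.53 days

Areal heat capacity C = ρ c_p D = 1390 × 740 × 0.456 = 4.69×10^5 J m⁻² K⁻¹.
Time required: Δt = C ΔT / F = 4.69×10^5 × 5.30 / 54.4 = 45700 s.
In days: 45700 s / (86400 s/day) = 0.529 days.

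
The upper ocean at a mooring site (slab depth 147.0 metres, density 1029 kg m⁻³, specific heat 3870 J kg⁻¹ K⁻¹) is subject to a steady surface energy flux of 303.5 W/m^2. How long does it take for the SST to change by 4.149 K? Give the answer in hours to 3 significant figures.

2220 hours

Areal heat capacity C = ρ c_p D = 1029 × 3870 × 147.0 = 5.85×10^8 J m⁻² K⁻¹.
Time required: Δt = C ΔT / F = 5.85×10^8 × 4.149 / 303.5 = 8.00×10^6 s.
In hours: 8.00×10^6 s / (3600 s/hour) = 2220 hours.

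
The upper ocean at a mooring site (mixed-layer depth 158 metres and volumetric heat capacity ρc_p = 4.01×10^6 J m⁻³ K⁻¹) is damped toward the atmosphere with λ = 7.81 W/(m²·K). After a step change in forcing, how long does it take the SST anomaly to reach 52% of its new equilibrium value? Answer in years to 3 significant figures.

1.89 years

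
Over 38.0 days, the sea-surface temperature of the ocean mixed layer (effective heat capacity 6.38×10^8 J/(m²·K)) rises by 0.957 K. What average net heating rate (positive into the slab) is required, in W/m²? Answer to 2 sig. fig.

190

Areal heat capacity C = 6.38×10^8 J/(m²·K) (given).
Required heat per unit area: Q = C ΔT = 6.38×10^8 × 0.957 = 6.11×10^8 J/m².
Flux F = Q / Δt = 6.11×10^8 / 3.28×10^6 s = 186 W/m².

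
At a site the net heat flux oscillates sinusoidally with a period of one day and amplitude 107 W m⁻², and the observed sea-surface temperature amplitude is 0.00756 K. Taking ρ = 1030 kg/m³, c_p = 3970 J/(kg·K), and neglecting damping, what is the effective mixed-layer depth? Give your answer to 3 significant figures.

ω = 2π / 86400 s = 7.27×10^-5 s⁻¹.
Required C = F₀ / (A ω) = 107 / (0.00756 × 7.27×10^-5) = 1.95×10^8 J/(m²·K).
D = C / (ρ c_p) = 1.95×10^8 / (1030 × 3970) = 47.6 m.

47.6 m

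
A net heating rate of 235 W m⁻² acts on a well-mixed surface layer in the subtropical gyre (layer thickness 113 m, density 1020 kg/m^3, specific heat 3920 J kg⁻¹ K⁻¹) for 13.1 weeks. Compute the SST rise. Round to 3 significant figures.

Areal heat capacity C = ρ c_p D = 1020 × 3920 × 113 = 4.52×10^8 J/(m²·K).
Net heat input Q = F Δt = 235 × (13.1 weeks × 6.048×10^5 s/week) = 1.86×10^9 J/m².
ΔT = Q / C = 1.86×10^9 / 4.52×10^8 = 4.12 K.

4.12 K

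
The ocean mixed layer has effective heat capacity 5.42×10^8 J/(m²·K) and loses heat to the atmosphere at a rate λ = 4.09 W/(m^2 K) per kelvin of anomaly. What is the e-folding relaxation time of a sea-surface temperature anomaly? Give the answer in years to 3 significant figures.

Areal heat capacity C = 5.42×10^8 J/(m²·K) (given).
Relaxation time τ = C / λ = 5.42×10^8 / 4.09 = 1.33×10^8 s.
In years: 1.33×10^8 s / (3.156×10^7 s/year) = 4.20 years.

4.20 years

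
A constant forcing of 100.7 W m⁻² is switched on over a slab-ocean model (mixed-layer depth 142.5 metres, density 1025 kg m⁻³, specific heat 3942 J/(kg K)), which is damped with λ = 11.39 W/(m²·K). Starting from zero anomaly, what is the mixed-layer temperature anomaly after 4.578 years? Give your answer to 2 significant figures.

8.3 K

Areal heat capacity C = ρ c_p D = 1025 × 3942 × 142.5 = 5.76×10^8 J/(m²·K).
τ = C / λ = 5.76×10^8 / 11.39 = 5.06×10^7 s.
Equilibrium anomaly ΔT_eq = F / λ = 100.7 / 11.39 = 8.84 K.
t = 4.578 years = 1.44×10^8 s, so t/τ = 2.86.
ΔT(t) = ΔT_eq (1 − e^(−t/τ)) = 8.84 × (1 − e^−2.86) = 8.33 K.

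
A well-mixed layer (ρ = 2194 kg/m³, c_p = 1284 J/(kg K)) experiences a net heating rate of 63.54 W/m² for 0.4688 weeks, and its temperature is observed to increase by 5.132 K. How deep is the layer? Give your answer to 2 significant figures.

Heat input Q = F Δt = 63.54 × 2.84×10^5 s = 1.80×10^7 J/m².
Required areal heat capacity C = Q / ΔT = 3.51×10^6 J/(m²·K).
Depth D = C / (ρ c_p) = 3.51×10^6 / (2194 × 1284) = 1.25 m.

1.2 m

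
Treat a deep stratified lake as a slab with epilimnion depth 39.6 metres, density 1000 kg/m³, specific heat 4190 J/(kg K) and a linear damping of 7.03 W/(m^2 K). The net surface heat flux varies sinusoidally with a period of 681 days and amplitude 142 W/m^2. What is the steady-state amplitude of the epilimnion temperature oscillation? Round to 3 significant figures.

7.45 K

Areal heat capacity C = ρ c_p D = 1000 × 4190 × 39.6 = 1.66×10^8 J/(m^2 K).
Angular frequency ω = 2π / T = 2π / 5.88×10^7 s = 1.07×10^-7 s⁻¹.
√((Cω)² + λ²) = √((17.7)² + 7.03²) = 19.1 W/(m²·K).
Amplitude A = F₀ / √((Cω)²+λ²) = 142 / 19.1 = 7.45 K.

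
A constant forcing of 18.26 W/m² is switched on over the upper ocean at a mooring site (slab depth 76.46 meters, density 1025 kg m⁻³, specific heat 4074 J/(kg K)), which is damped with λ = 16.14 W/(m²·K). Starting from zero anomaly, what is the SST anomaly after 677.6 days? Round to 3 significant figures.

1.07 K

Areal heat capacity C = ρ c_p D = 1025 × 4074 × 76.46 = 3.19×10^8 J/(m²·K).
τ = C / λ = 3.19×10^8 / 16.14 = 1.98×10^7 s.
Equilibrium anomaly ΔT_eq = F / λ = 18.26 / 16.14 = 1.13 K.
t = 677.6 days = 5.85×10^7 s, so t/τ = 2.96.
ΔT(t) = ΔT_eq (1 − e^(−t/τ)) = 1.13 × (1 − e^−2.96) = 1.07 K.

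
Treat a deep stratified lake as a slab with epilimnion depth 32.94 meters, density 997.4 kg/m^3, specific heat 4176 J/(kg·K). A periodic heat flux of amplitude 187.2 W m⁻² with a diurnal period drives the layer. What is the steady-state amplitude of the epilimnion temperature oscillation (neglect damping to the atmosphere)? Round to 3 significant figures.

Areal heat capacity C = ρ c_p D = 997.4 × 4176 × 32.94 = 1.37×10^8 J/(m²·K).
Angular frequency ω = 2π / T = 2π / 86400 s = 7.27×10^-5 s⁻¹.
Cω = 1.37×10^8 × 7.27×10^-5 = 9980 W/(m²·K).
Amplitude A = F₀ / (Cω) = 187.2 / 9980 = 0.0188 K.

0.0188 K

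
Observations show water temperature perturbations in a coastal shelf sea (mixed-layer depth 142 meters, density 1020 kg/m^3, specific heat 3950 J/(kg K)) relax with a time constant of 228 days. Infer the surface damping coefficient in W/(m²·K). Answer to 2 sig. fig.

Areal heat capacity C = ρ c_p D = 1020 × 3950 × 142 = 5.72×10^8 J/(m²·K).
τ = 228 days = 1.97×10^7 s.
λ = C / τ = 5.72×10^8 / 1.97×10^7 = 29.0 W/(m²·K).

29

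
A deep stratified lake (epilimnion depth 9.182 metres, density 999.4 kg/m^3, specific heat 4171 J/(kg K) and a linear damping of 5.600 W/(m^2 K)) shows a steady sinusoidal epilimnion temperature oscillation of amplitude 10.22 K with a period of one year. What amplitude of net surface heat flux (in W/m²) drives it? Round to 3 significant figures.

Areal heat capacity C = ρ c_p D = 999.4 × 4171 × 9.182 = 3.83×10^7 J/(m^2 K).
ω = 2π / 3.15×10^7 s = 1.99×10^-7 s⁻¹.
√((Cω)² + λ²) = √((7.63)² + 5.600²) = 9.46 W/(m²·K).
F₀ = A × √((Cω)²+λ²) = 10.22 × 9.46 = 96.7 W/m².

96.7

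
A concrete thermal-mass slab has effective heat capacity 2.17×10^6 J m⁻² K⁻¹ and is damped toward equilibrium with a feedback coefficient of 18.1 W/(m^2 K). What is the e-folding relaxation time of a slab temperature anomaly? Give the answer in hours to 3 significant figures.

Areal heat capacity C = 2.17×10^6 J m⁻² K⁻¹ (given).
Relaxation time τ = C / λ = 2.17×10^6 / 18.1 = 1.20×10^5 s.
In hours: 1.20×10^5 s / (3600 s/hour) = 33.3 hours.

33.3 hours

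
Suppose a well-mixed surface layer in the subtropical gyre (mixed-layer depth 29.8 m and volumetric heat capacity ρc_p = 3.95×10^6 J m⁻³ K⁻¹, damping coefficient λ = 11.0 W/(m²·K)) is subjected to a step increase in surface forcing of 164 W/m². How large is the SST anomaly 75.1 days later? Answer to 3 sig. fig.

Areal heat capacity C = ρc_p × D = 3.95×10^6 × 29.8 = 1.18×10^8 J m⁻² K⁻¹.
τ = C / λ = 1.18×10^8 / 11.0 = 1.07×10^7 s.
Equilibrium anomaly ΔT_eq = F / λ = 164 / 11.0 = 14.9 K.
t = 75.1 days = 6.49×10^6 s, so t/τ = 0.606.
ΔT(t) = ΔT_eq (1 − e^(−t/τ)) = 14.9 × (1 − e^−0.606) = 6.78 K.

6.78 K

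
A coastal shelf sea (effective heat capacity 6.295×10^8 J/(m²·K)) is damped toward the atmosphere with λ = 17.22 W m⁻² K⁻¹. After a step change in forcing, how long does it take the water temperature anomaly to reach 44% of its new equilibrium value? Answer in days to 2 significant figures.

Areal heat capacity C = 6.295×10^8 J/(m²·K) (given).
τ = C / λ = 6.30×10^8 / 17.22 = 3.66×10^7 s.
Fraction reached: 1 − e^(−t/τ) = 0.44 ⇒ t = −τ ln(1 − 0.44) = τ × 0.580.
t = 2.12×10^7 s = 245 days.

250 days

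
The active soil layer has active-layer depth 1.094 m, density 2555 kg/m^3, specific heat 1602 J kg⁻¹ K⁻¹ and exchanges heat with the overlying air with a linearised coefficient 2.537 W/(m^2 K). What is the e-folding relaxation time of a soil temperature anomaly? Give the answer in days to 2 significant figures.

Areal heat capacity C = ρ c_p D = 2555 × 1602 × 1.094 = 4.48×10^6 J/(m²·K).
Relaxation time τ = C / λ = 4.48×10^6 / 2.537 = 1.77×10^6 s.
In days: 1.77×10^6 s / (86400 s/day) = 20.4 days.

20 days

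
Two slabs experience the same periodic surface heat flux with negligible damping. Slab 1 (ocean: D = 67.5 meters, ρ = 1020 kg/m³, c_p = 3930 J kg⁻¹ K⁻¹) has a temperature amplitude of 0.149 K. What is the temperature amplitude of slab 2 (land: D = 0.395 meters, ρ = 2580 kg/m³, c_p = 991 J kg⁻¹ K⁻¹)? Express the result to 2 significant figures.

40 K

C_ocean = 2.71×10^8 J/(m²·K); C_land = 1.01×10^6 J/(m²·K).
A ∝ 1/C ⇒ A_land = A_ocean × C_ocean/C_land = 0.149 × 268 = 39.9 K.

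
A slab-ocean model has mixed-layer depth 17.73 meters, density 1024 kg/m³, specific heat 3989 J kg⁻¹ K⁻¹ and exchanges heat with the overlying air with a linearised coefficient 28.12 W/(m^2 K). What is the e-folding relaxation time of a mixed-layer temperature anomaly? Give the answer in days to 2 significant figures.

Areal heat capacity C = ρ c_p D = 1024 × 3989 × 17.73 = 7.24×10^7 J/(m²·K).
Relaxation time τ = C / λ = 7.24×10^7 / 28.12 = 2.58×10^6 s.
In days: 2.58×10^6 s / (86400 s/day) = 29.8 days.

30 days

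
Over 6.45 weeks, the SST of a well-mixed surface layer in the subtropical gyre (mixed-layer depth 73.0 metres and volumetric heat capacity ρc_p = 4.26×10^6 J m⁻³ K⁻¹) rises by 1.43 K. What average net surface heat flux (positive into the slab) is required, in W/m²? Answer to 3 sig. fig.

114

Areal heat capacity C = ρc_p × D = 4.26×10^6 × 73.0 = 3.11×10^8 J m⁻² K⁻¹.
Required heat per unit area: Q = C ΔT = 3.11×10^8 × 1.43 = 4.45×10^8 J/m².
Flux F = Q / Δt = 4.45×10^8 / 3.90×10^6 s = 114 W/m².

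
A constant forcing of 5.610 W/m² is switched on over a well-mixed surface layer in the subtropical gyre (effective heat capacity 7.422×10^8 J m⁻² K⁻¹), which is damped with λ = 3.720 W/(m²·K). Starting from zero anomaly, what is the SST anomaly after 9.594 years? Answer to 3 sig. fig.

1.18 K

Areal heat capacity C = 7.422×10^8 J m⁻² K⁻¹ (given).
τ = C / λ = 7.42×10^8 / 3.720 = 2.00×10^8 s.
Equilibrium anomaly ΔT_eq = F / λ = 5.610 / 3.720 = 1.51 K.
t = 9.594 years = 3.03×10^8 s, so t/τ = 1.52.
ΔT(t) = ΔT_eq (1 − e^(−t/τ)) = 1.51 × (1 − e^−1.52) = 1.18 K.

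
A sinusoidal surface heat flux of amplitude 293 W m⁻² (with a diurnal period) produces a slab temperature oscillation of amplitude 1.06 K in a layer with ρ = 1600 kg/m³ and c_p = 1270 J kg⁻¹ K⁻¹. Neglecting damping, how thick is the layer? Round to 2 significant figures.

1.9 m

ω = 2π / 86400 s = 7.27×10^-5 s⁻¹.
Required C = F₀ / (A ω) = 293 / (1.06 × 7.27×10^-5) = 3.80×10^6 J/(m²·K).
D = C / (ρ c_p) = 3.80×10^6 / (1600 × 1270) = 1.87 m.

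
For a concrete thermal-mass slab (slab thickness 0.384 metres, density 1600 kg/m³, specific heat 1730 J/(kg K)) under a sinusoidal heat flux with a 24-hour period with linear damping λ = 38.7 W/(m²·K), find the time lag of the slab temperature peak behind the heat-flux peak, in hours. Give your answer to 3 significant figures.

Areal heat capacity C = ρ c_p D = 1600 × 1730 × 0.384 = 1.06×10^6 J m⁻² K⁻¹.
ω = 2π / 86400 s = 7.27×10^-5 s⁻¹.
Phase lag φ = arctan(Cω/λ) = arctan(77.3/38.7) = 1.11 rad.
Time lag = φ / ω = 1.11 / 7.27×10^-5 = 15200 s = 4.23 hours.

4.23 hours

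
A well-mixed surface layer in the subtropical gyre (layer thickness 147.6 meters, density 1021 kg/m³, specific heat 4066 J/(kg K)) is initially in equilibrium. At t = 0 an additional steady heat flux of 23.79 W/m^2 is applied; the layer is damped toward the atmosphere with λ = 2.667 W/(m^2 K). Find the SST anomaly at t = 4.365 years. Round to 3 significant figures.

4.02 K

Areal heat capacity C = ρ c_p D = 1021 × 4066 × 147.6 = 6.13×10^8 J/(m^2 K).
τ = C / λ = 6.13×10^8 / 2.667 = 2.30×10^8 s.
Equilibrium anomaly ΔT_eq = F / λ = 23.79 / 2.667 = 8.92 K.
t = 4.365 years = 1.38×10^8 s, so t/τ = 0.600.
ΔT(t) = ΔT_eq (1 − e^(−t/τ)) = 8.92 × (1 − e^−0.600) = 4.02 K.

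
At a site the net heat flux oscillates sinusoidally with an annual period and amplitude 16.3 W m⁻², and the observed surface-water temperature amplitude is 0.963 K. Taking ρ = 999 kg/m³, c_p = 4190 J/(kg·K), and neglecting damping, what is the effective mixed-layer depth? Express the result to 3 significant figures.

ω = 2π / 3.15×10^7 s = 1.99×10^-7 s⁻¹.
Required C = F₀ / (A ω) = 16.3 / (0.963 × 1.99×10^-7) = 8.50×10^7 J/(m²·K).
D = C / (ρ c_p) = 8.50×10^7 / (999 × 4190) = 20.3 m.

20.3 m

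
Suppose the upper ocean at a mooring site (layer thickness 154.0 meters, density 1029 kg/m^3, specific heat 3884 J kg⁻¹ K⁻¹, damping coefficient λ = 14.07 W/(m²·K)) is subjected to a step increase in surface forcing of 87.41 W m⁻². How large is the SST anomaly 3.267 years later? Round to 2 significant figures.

Areal heat capacity C = ρ c_p D = 1029 × 3884 × 154.0 = 6.15×10^8 J/(m^2 K).
τ = C / λ = 6.15×10^8 / 14.07 = 4.37×10^7 s.
Equilibrium anomaly ΔT_eq = F / λ = 87.41 / 14.07 = 6.21 K.
t = 3.267 years = 1.03×10^8 s, so t/τ = 2.36.
ΔT(t) = ΔT_eq (1 − e^(−t/τ)) = 6.21 × (1 − e^−2.36) = 5.62 K.

5.6 K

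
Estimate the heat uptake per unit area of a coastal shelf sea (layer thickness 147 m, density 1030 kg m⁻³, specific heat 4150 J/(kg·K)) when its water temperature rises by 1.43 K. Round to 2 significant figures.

9.0×10^8

Areal heat capacity C = ρ c_p D = 1030 × 4150 × 147 = 6.28×10^8 J/(m^2 K).
ΔQ = C ΔT = 6.28×10^8 × 1.43 = 8.99×10^8 J/m².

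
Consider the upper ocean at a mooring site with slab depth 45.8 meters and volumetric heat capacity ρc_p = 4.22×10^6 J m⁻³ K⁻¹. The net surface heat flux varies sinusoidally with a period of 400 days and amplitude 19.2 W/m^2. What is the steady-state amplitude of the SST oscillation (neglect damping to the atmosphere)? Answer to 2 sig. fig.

0.55 K

Areal heat capacity C = ρc_p × D = 4.22×10^6 × 45.8 = 1.93×10^8 J m⁻² K⁻¹.
Angular frequency ω = 2π / T = 2π / 3.46×10^7 s = 1.82×10^-7 s⁻¹.
Cω = 1.93×10^8 × 1.82×10^-7 = 35.1 W/(m²·K).
Amplitude A = F₀ / (Cω) = 19.2 / 35.1 = 0.546 K.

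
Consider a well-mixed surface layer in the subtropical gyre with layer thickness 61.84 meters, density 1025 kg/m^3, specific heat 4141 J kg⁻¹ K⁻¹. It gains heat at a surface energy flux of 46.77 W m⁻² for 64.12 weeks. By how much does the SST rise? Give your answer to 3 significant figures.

Areal heat capacity C = ρ c_p D = 1025 × 4141 × 61.84 = 2.62×10^8 J/(m^2 K).
Net heat input Q = F Δt = 46.77 × (64.12 weeks × 6.048×10^5 s/week) = 1.81×10^9 J/m².
ΔT = Q / C = 1.81×10^9 / 2.62×10^8 = 6.91 K.

6.91 K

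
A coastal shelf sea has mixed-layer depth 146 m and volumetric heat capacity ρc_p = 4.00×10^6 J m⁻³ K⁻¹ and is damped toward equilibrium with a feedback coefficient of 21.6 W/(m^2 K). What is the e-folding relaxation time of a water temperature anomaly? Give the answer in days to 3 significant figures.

313 days

Areal heat capacity C = ρc_p × D = 4.00×10^6 × 146 = 5.84×10^8 J/(m²·K).
Relaxation time τ = C / λ = 5.84×10^8 / 21.6 = 2.70×10^7 s.
In days: 2.70×10^7 s / (86400 s/day) = 313 days.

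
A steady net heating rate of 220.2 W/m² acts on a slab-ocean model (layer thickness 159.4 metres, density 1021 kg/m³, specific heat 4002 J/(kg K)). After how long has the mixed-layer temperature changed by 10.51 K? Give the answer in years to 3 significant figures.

Areal heat capacity C = ρ c_p D = 1021 × 4002 × 159.4 = 6.51×10^8 J/(m^2 K).
Time required: Δt = C ΔT / F = 6.51×10^8 × 10.51 / 220.2 = 3.11×10^7 s.
In years: 3.11×10^7 s / (3.156×10^7 s/year) = 0.985 years.

0.985 years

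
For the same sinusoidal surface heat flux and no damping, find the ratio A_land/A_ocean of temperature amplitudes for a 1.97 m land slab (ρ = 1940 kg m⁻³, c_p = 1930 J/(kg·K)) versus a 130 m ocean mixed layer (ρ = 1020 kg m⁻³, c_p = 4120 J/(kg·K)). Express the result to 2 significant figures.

74

C_ocean = 1020 × 4120 × 130 = 5.46×10^8 J/(m²·K).
C_land = 1940 × 1930 × 1.97 = 7.38×10^6 J/(m²·K).
Undamped amplitude ∝ 1/C, so A_land/A_ocean = C_ocean/C_land = 74.1.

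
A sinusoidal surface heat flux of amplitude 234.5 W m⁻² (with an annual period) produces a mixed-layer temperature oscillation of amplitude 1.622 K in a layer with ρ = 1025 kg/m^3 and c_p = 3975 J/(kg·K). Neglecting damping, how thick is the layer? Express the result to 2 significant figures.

ω = 2π / 3.15×10^7 s = 1.99×10^-7 s⁻¹.
Required C = F₀ / (A ω) = 234.5 / (1.622 × 1.99×10^-7) = 7.26×10^8 J/(m²·K).
D = C / (ρ c_p) = 7.26×10^8 / (1025 × 3975) = 178 m.

180 m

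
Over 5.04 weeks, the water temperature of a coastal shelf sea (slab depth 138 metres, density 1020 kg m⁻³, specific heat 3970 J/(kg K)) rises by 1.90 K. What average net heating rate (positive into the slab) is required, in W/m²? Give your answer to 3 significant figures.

Areal heat capacity C = ρ c_p D = 1020 × 3970 × 138 = 5.59×10^8 J/(m^2 K).
Required heat per unit area: Q = C ΔT = 5.59×10^8 × 1.90 = 1.06×10^9 J/m².
Flux F = Q / Δt = 1.06×10^9 / 3.05×10^6 s = 348 W/m².

348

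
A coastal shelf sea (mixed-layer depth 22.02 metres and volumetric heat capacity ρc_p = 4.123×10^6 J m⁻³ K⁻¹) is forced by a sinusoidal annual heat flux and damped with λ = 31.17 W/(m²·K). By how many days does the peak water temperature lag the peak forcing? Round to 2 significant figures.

31 days

Areal heat capacity C = ρc_p × D = 4.123×10^6 × 22.02 = 9.08×10^7 J m⁻² K⁻¹.
ω = 2π / 3.15×10^7 s = 1.99×10^-7 s⁻¹.
Phase lag φ = arctan(Cω/λ) = arctan(18.1/31.17) = 0.526 rad.
Time lag = φ / ω = 0.526 / 1.99×10^-7 = 2.64×10^6 s = 30.5 days.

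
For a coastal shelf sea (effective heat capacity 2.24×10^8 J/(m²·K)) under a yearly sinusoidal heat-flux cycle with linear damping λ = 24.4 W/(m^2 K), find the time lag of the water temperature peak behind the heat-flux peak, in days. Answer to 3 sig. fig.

62.2 days

Areal heat capacity C = 2.24×10^8 J/(m²·K) (given).
ω = 2π / 3.15×10^7 s = 1.99×10^-7 s⁻¹.
Phase lag φ = arctan(Cω/λ) = arctan(44.6/24.4) = 1.07 rad.
Time lag = φ / ω = 1.07 / 1.99×10^-7 = 5.37×10^6 s = 62.2 days.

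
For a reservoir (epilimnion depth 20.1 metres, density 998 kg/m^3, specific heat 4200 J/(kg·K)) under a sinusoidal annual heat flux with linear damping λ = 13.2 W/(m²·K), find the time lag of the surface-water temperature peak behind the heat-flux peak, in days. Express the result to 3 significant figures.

Areal heat capacity C = ρ c_p D = 998 × 4200 × 20.1 = 8.43×10^7 J/(m²·K).
ω = 2π / 3.15×10^7 s = 1.99×10^-7 s⁻¹.
Phase lag φ = arctan(Cω/λ) = arctan(16.8/13.2) = 0.904 rad.
Time lag = φ / ω = 0.904 / 1.99×10^-7 = 4.54×10^6 s = 52.5 days.

52.5 days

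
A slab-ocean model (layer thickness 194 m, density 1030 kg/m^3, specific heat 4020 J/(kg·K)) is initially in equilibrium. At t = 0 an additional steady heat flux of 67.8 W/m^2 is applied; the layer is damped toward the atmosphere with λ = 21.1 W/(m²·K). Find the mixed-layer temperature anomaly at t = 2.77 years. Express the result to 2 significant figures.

Areal heat capacity C = ρ c_p D = 1030 × 4020 × 194 = 8.03×10^8 J/(m^2 K).
τ = C / λ = 8.03×10^8 / 21.1 = 3.81×10^7 s.
Equilibrium anomaly ΔT_eq = F / λ = 67.8 / 21.1 = 3.21 K.
t = 2.77 years = 8.74×10^7 s, so t/τ = 2.30.
ΔT(t) = ΔT_eq (1 − e^(−t/τ)) = 3.21 × (1 − e^−2.30) = 2.89 K.

2.9 K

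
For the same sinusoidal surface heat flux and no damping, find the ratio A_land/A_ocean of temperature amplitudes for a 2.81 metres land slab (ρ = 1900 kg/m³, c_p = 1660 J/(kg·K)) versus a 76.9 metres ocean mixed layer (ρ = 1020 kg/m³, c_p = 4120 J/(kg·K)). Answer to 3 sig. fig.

36.5

C_ocean = 1020 × 4120 × 76.9 = 3.23×10^8 J/(m²·K).
C_land = 1900 × 1660 × 2.81 = 8.86×10^6 J/(m²·K).
Undamped amplitude ∝ 1/C, so A_land/A_ocean = C_ocean/C_land = 36.5.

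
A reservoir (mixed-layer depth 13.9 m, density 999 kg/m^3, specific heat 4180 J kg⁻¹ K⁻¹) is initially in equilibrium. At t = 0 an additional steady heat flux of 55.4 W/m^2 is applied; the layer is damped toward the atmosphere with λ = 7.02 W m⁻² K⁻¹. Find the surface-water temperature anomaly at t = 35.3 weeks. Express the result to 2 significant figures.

Areal heat capacity C = ρ c_p D = 999 × 4180 × 13.9 = 5.80×10^7 J/(m^2 K).
τ = C / λ = 5.80×10^7 / 7.02 = 8.27×10^6 s.
Equilibrium anomaly ΔT_eq = F / λ = 55.4 / 7.02 = 7.89 K.
t = 35.3 weeks = 2.13×10^7 s, so t/τ = 2.58.
ΔT(t) = ΔT_eq (1 − e^(−t/τ)) = 7.89 × (1 − e^−2.58) = 7.29 K.

7.3 K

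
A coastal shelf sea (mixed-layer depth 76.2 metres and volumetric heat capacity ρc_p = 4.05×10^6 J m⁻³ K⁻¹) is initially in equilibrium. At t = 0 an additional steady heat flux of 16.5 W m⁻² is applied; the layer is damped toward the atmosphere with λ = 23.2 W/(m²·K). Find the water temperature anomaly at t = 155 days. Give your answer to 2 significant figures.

0.45 K

Areal heat capacity C = ρc_p × D = 4.05×10^6 × 76.2 = 3.09×10^8 J m⁻² K⁻¹.
τ = C / λ = 3.09×10^8 / 23.2 = 1.33×10^7 s.
Equilibrium anomaly ΔT_eq = F / λ = 16.5 / 23.2 = 0.711 K.
t = 155 days = 1.34×10^7 s, so t/τ = 1.01.
ΔT(t) = ΔT_eq (1 − e^(−t/τ)) = 0.711 × (1 − e^−1.01) = 0.451 K.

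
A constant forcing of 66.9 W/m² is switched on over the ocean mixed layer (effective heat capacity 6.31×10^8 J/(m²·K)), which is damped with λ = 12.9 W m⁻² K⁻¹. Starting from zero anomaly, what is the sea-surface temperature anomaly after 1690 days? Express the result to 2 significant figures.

Areal heat capacity C = 6.31×10^8 J/(m²·K) (given).
τ = C / λ = 6.31×10^8 / 12.9 = 4.89×10^7 s.
Equilibrium anomaly ΔT_eq = F / λ = 66.9 / 12.9 = 5.19 K.
t = 1690 days = 1.46×10^8 s, so t/τ = 2.99.
ΔT(t) = ΔT_eq (1 − e^(−t/τ)) = 5.19 × (1 − e^−2.99) = 4.92 K.

4.9 K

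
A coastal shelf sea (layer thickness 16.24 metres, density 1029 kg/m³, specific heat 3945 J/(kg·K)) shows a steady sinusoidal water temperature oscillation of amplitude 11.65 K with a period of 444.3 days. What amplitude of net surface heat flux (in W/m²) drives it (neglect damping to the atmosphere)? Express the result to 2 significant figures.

Areal heat capacity C = ρ c_p D = 1029 × 3945 × 16.24 = 6.59×10^7 J m⁻² K⁻¹.
ω = 2π / 3.84×10^7 s = 1.64×10^-7 s⁻¹.
Cω = 6.59×10^7 × 1.64×10^-7 = 10.8 W/(m²·K).
F₀ = A × Cω = 11.65 × 10.8 = 126 W/m².

130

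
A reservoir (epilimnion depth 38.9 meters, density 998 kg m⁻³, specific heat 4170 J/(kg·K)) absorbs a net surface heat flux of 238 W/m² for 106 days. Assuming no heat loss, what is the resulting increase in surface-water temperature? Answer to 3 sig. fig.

13.5 K

Areal heat capacity C = ρ c_p D = 998 × 4170 × 38.9 = 1.62×10^8 J/(m^2 K).
Net heat input Q = F Δt = 238 × (106 days × 86400 s/day) = 2.18×10^9 J/m².
ΔT = Q / C = 2.18×10^9 / 1.62×10^8 = 13.5 K.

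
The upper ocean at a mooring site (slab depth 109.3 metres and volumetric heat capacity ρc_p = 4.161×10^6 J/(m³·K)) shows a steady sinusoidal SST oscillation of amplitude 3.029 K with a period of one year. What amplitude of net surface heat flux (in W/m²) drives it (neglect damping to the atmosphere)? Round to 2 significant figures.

270

Areal heat capacity C = ρc_p × D = 4.161×10^6 × 109.3 = 4.55×10^8 J m⁻² K⁻¹.
ω = 2π / 3.15×10^7 s = 1.99×10^-7 s⁻¹.
Cω = 4.55×10^8 × 1.99×10^-7 = 90.6 W/(m²·K).
F₀ = A × Cω = 3.029 × 90.6 = 274 W/m².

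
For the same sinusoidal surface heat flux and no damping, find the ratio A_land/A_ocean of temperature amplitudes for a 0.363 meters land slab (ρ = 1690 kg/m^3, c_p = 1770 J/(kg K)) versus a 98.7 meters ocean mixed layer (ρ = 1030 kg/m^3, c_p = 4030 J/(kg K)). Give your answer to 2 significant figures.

C_ocean = 1030 × 4030 × 98.7 = 4.10×10^8 J/(m²·K).
C_land = 1690 × 1770 × 0.363 = 1.09×10^6 J/(m²·K).
Undamped amplitude ∝ 1/C, so A_land/A_ocean = C_ocean/C_land = 377.

380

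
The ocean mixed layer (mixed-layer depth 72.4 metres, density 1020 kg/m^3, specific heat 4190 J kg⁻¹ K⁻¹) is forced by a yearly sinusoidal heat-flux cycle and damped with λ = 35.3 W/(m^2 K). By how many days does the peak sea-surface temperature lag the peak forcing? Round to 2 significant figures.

61 days

Areal heat capacity C = ρ c_p D = 1020 × 4190 × 72.4 = 3.09×10^8 J m⁻² K⁻¹.
ω = 2π / 3.15×10^7 s = 1.99×10^-7 s⁻¹.
Phase lag φ = arctan(Cω/λ) = arctan(61.6/35.3) = 1.05 rad.
Time lag = φ / ω = 1.05 / 1.99×10^-7 = 5.27×10^6 s = 61.0 days.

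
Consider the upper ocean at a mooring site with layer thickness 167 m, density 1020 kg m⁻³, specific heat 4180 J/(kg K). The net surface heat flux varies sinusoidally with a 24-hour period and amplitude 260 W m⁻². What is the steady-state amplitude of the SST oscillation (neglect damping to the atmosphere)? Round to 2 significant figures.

Areal heat capacity C = ρ c_p D = 1020 × 4180 × 167 = 7.12×10^8 J m⁻² K⁻¹.
Angular frequency ω = 2π / T = 2π / 86400 s = 7.27×10^-5 s⁻¹.
Cω = 7.12×10^8 × 7.27×10^-5 = 51800 W/(m²·K).
Amplitude A = F₀ / (Cω) = 260 / 51800 = 0.00502 K.

0.0050 K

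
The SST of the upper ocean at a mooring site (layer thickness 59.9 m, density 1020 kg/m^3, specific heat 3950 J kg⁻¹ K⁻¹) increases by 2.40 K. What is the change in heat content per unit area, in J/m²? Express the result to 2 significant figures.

Areal heat capacity C = ρ c_p D = 1020 × 3950 × 59.9 = 2.41×10^8 J/(m²·K).
ΔQ = C ΔT = 2.41×10^8 × 2.40 = 5.79×10^8 J/m².

5.8×10^8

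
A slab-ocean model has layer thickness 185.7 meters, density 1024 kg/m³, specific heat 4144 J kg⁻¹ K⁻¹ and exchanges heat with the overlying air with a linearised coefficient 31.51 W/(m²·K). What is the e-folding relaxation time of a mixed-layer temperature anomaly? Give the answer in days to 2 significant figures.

290 days

Areal heat capacity C = ρ c_p D = 1024 × 4144 × 185.7 = 7.88×10^8 J/(m²·K).
Relaxation time τ = C / λ = 7.88×10^8 / 31.51 = 2.50×10^7 s.
In days: 2.50×10^7 s / (86400 s/day) = 289 days.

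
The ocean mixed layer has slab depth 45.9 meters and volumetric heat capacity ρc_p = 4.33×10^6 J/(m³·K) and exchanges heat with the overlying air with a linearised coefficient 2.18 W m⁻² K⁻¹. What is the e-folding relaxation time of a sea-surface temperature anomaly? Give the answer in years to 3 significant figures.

2.89 years

Areal heat capacity C = ρc_p × D = 4.33×10^6 × 45.9 = 1.99×10^8 J/(m²·K).
Relaxation time τ = C / λ = 1.99×10^8 / 2.18 = 9.12×10^7 s.
In years: 9.12×10^7 s / (3.156×10^7 s/year) = 2.89 years.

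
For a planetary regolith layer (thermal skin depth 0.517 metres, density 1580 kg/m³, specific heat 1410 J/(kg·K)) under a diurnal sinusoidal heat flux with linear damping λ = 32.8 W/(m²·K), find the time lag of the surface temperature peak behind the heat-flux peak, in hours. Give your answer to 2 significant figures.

Areal heat capacity C = ρ c_p D = 1580 × 1410 × 0.517 = 1.15×10^6 J/(m²·K).
ω = 2π / 86400 s = 7.27×10^-5 s⁻¹.
Phase lag φ = arctan(Cω/λ) = arctan(83.8/32.8) = 1.20 rad.
Time lag = φ / ω = 1.20 / 7.27×10^-5 = 16500 s = 4.57 hours.

4.6 hours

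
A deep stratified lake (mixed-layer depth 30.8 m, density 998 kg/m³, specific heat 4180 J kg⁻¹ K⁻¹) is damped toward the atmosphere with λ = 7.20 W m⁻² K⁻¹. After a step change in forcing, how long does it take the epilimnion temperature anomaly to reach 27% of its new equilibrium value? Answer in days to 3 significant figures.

65.0 days

Areal heat capacity C = ρ c_p D = 998 × 4180 × 30.8 = 1.28×10^8 J/(m²·K).
τ = C / λ = 1.28×10^8 / 7.20 = 1.78×10^7 s.
Fraction reached: 1 − e^(−t/τ) = 0.27 ⇒ t = −τ ln(1 − 0.27) = τ × 0.315.
t = 5.62×10^6 s = 65.0 days.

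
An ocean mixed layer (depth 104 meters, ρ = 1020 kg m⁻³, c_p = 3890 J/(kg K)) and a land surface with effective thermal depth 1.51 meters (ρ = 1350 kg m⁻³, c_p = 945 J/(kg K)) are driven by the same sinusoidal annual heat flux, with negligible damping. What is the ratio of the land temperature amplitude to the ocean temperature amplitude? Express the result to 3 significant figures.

C_ocean = 1020 × 3890 × 104 = 4.13×10^8 J/(m²·K).
C_land = 1350 × 945 × 1.51 = 1.93×10^6 J/(m²·K).
Undamped amplitude ∝ 1/C, so A_land/A_ocean = C_ocean/C_land = 214.

214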